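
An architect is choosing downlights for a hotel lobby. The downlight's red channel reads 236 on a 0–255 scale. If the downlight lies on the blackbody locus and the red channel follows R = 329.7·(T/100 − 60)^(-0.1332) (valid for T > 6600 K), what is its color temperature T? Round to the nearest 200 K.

(t − 60)^(-0.1332) = 236/329.7 = 0.71580.
t − 60 = 0.71580^(1/-0.1332) = 0.71580^(-7.508) = 12.307, so t = 72.307.
T = 100·t = 7231 K → 7200 K to the nearest 200 K.

7200 K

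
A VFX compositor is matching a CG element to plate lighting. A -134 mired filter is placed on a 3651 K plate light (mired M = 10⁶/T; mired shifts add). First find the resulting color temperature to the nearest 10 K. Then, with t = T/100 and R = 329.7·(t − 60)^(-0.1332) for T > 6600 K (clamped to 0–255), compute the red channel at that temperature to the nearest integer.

238

M_in = 10⁶/3651 = 273.90; M_out = 273.90 + (-134) = 139.90.
T_out = 10⁶/139.90 = 7148.1 K → 7150 K; t = 71.5.
R = 329.7·(71.5 − 60)^(-0.1332) = 329.7·11.5^(-0.1332) = 329.7·0.72230 = 238.141.
Rounded: 238.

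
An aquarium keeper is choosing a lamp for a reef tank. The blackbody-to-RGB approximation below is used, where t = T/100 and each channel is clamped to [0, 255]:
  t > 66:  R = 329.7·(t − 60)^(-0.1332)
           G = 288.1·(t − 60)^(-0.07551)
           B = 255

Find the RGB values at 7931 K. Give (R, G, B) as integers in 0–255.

t = 7931/100 = 79.31; the t > 66 branch applies.
R = 329.7·(79.31 − 60)^(-0.1332) = 329.7·19.31^(-0.1332) = 329.7·0.67411 = 222.256.
G = 288.1·(79.31 − 60)^(-0.07551) = 288.1·19.31^(-0.07551) = 288.1·0.79967 = 230.385.
B = 255 by definition for t > 66.
Rounded: (222, 230, 255).

(222, 230, 255)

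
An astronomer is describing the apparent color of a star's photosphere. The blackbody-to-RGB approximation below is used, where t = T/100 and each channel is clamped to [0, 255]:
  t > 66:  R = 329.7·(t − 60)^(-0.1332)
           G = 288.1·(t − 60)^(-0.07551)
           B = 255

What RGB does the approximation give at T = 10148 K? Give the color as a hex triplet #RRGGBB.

t = 10148/100 = 101.48; the t > 66 branch applies.
R = 329.7·(101.48 − 60)^(-0.1332) = 329.7·41.48^(-0.1332) = 329.7·0.60884 = 200.735.
G = 288.1·(101.48 − 60)^(-0.07551) = 288.1·41.48^(-0.07551) = 288.1·0.75481 = 217.460.
B = 255 by definition for t > 66.
Rounded: (201, 217, 255).
In hex: #C9D9FF.

#C9D9FF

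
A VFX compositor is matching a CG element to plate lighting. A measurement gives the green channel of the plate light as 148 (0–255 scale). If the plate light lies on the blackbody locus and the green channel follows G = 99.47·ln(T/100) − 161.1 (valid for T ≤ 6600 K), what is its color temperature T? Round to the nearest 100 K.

2200 K

ln t = (148 + 161.1) / 99.47 = 3.1075.
t = e^3.1075 = 22.364.
T = 100·t = 2236 K → 2200 K to the nearest 100 K.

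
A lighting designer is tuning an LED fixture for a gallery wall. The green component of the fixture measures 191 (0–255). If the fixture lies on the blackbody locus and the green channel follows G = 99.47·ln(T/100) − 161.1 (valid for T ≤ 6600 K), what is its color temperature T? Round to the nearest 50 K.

3450 K

ln t = (191 + 161.1) / 99.47 = 3.5398.
t = e^3.5398 = 34.459.
T = 100·t = 3446 K → 3450 K to the nearest 50 K.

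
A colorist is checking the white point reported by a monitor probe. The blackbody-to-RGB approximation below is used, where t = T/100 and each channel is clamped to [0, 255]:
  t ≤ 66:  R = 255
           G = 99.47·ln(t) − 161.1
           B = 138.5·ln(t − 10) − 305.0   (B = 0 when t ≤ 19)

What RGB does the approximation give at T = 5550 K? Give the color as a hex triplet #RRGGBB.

#FFEEE0

t = 5550/100 = 55.5; the t ≤ 66 branch applies.
R = 255 by definition for t ≤ 66.
G = 99.47·ln 55.5 − 161.1 = 99.47·4.0164 − 161.1 = 238.410.
B = 138.5·ln(55.5 − 10) − 305.0 = 138.5·ln 45.5 − 305.0 = 138.5·3.8177 − 305.0 = 223.753.
Rounded: (255, 238, 224).
In hex: #FFEEE0.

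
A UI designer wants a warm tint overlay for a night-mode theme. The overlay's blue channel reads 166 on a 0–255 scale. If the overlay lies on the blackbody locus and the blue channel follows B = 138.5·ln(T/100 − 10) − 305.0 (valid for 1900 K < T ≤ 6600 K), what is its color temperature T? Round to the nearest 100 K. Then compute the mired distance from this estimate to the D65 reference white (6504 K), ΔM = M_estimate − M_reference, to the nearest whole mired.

+96 mireds

ln(t − 10) = (166 + 305.0) / 138.5 = 3.4007.
t − 10 = e^3.4007 = 29.986, so t = 39.986.
T = 100·t = 3999 K → 4000 K to the nearest 100 K.
M_estimate = 10⁶/4000 = 250.00; M_reference = 10⁶/6504 = 153.75.
ΔM = 250.00 − 153.75 = 96.25 → +96 mireds.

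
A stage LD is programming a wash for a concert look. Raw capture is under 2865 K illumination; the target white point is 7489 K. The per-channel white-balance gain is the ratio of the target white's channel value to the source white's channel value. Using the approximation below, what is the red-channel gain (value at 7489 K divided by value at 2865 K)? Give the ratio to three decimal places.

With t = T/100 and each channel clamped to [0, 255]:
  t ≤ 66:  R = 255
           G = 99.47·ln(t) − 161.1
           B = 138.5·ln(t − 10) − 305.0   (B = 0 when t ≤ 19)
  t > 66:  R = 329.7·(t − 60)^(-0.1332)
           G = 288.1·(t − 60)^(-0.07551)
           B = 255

At 2865 K (t = 28.65):
  R = 255 by definition for t ≤ 66.
At 7489 K (t = 74.89):
  R = 329.7·(74.89 − 60)^(-0.1332) = 329.7·14.89^(-0.1332) = 329.7·0.69786 = 230.086.
Gain = 230.086 / 255.000 = 0.9023 → 0.902.

0.902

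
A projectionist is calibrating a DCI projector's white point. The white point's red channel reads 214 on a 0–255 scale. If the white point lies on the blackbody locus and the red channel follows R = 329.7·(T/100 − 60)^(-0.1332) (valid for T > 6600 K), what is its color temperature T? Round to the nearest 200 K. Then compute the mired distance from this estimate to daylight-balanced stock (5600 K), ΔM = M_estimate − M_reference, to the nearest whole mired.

(t − 60)^(-0.1332) = 214/329.7 = 0.64907.
t − 60 = 0.64907^(1/-0.1332) = 0.64907^(-7.508) = 25.657, so t = 85.657.
T = 100·t = 8566 K → 8600 K to the nearest 200 K.
M_estimate = 10⁶/8600 = 116.28; M_reference = 10⁶/5600 = 178.57.
ΔM = 116.28 − 178.57 = -62.29 → -62 mireds.

-62 mireds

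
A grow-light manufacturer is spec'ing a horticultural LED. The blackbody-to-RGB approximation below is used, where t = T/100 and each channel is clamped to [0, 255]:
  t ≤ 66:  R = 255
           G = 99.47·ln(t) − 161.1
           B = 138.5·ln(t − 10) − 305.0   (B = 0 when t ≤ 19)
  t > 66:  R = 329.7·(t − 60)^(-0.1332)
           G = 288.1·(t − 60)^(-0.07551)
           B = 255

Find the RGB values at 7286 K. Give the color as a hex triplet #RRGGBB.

#EBEEFF

t = 7286/100 = 72.86; the t > 66 branch applies.
R = 329.7·(72.86 − 60)^(-0.1332) = 329.7·12.86^(-0.1332) = 329.7·0.71162 = 234.622.
G = 288.1·(72.86 − 60)^(-0.07551) = 288.1·12.86^(-0.07551) = 288.1·0.82460 = 237.566.
B = 255 by definition for t > 66.
Rounded: (235, 238, 255).
In hex: #EBEEFF.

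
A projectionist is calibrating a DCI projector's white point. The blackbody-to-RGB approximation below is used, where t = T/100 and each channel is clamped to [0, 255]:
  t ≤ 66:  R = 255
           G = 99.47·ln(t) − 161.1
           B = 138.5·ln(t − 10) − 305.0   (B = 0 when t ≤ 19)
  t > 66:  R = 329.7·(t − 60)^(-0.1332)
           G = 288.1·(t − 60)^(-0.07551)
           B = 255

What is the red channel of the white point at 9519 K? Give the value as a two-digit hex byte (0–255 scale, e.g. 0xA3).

0xCD

t = 9519/100 = 95.19; the t > 66 branch applies.
R = 329.7·(95.19 − 60)^(-0.1332) = 329.7·35.19^(-0.1332) = 329.7·0.62232 = 205.180.
Rounded: 205; in hex, 0xCD.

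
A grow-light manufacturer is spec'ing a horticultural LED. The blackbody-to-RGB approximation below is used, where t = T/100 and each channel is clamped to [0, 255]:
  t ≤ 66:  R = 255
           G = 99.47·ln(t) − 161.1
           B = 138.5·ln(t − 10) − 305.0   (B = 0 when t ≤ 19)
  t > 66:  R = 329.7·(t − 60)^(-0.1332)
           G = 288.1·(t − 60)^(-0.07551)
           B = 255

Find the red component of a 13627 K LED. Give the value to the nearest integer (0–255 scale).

t = 13627/100 = 136.27; the t > 66 branch applies.
R = 329.7·(136.27 − 60)^(-0.1332) = 329.7·76.27^(-0.1332) = 329.7·0.56140 = 185.093.
Rounded: 185.

185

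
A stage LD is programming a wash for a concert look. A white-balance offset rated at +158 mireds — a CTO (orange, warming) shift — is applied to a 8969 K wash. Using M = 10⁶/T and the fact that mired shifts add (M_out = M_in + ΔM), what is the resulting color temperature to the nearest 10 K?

3710 K

M_in = 10⁶/8969 = 111.50 mireds.
M_out = 111.50 + (+158) = 269.50 mireds.
T_out = 10⁶/269.50 = 3710.6 K → 3710 K.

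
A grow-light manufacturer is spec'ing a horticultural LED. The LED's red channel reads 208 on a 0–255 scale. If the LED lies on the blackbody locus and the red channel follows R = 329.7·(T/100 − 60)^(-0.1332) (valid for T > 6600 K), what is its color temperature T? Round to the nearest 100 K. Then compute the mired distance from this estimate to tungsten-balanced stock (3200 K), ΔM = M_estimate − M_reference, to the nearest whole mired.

(t − 60)^(-0.1332) = 208/329.7 = 0.63088.
t − 60 = 0.63088^(1/-0.1332) = 0.63088^(-7.508) = 31.763, so t = 91.763.
T = 100·t = 9176 K → 9200 K to the nearest 100 K.
M_estimate = 10⁶/9200 = 108.70; M_reference = 10⁶/3200 = 312.50.
ΔM = 108.70 − 312.50 = -203.80 → -204 mireds.

-204 mireds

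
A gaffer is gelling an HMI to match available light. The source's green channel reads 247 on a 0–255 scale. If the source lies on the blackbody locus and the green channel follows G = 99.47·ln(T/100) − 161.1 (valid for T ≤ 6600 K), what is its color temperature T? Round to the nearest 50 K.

6050 K

ln t = (247 + 161.1) / 99.47 = 4.1027.
t = e^4.1027 = 60.506.
T = 100·t = 6051 K → 6050 K to the nearest 50 K.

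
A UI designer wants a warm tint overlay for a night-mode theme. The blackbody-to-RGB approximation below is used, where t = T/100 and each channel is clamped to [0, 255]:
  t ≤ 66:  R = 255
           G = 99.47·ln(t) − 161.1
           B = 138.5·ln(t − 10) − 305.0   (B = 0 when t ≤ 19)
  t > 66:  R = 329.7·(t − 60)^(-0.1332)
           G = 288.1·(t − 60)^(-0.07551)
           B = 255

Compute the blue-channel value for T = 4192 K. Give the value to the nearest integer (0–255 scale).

175

t = 4192/100 = 41.92; the t ≤ 66 branch applies.
B = 138.5·ln(41.92 − 10) − 305.0 = 138.5·ln 31.92 − 305.0 = 138.5·3.4632 − 305.0 = 174.658.
Rounded: 175.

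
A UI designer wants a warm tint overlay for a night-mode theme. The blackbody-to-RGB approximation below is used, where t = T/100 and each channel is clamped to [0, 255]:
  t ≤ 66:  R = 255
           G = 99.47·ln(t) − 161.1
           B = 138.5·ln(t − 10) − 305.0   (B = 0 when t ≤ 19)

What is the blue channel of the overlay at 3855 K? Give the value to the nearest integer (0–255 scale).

t = 3855/100 = 38.55; the t ≤ 66 branch applies.
B = 138.5·ln(38.55 − 10) − 305.0 = 138.5·ln 28.55 − 305.0 = 138.5·3.3517 − 305.0 = 159.204.
Rounded: 159.

159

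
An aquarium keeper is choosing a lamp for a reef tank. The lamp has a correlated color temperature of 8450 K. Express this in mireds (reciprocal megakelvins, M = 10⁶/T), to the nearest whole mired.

118 mireds

M = 10⁶ / 8450 = 118.343 → 118 mireds.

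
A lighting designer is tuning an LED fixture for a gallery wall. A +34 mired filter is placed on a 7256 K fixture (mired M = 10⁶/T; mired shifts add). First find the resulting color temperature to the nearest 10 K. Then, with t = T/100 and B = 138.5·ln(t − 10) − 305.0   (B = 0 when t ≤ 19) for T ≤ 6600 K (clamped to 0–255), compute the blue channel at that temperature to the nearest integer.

M_in = 10⁶/7256 = 137.82; M_out = 137.82 + (+34) = 171.82.
T_out = 10⁶/171.82 = 5820.1 K → 5820 K; t = 58.2.
B = 138.5·ln(58.2 − 10) − 305.0 = 138.5·ln 48.2 − 305.0 = 138.5·3.8754 − 305.0 = 231.737.
Rounded: 232.

232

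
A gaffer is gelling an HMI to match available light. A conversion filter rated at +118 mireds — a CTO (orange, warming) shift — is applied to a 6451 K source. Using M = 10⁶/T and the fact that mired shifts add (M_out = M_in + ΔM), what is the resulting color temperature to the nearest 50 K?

M_in = 10⁶/6451 = 155.01 mireds.
M_out = 155.01 + (+118) = 273.01 mireds.
T_out = 10⁶/273.01 = 3662.8 K → 3650 K.

3650 K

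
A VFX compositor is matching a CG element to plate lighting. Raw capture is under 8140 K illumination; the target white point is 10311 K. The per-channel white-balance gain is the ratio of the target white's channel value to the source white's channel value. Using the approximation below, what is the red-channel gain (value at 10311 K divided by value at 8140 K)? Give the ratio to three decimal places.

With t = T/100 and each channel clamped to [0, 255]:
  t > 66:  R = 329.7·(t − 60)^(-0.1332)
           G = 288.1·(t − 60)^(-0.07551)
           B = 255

At 8140 K (t = 81.4):
  R = 329.7·(81.4 − 60)^(-0.1332) = 329.7·21.4^(-0.1332) = 329.7·0.66495 = 219.234.
At 10311 K (t = 103.11):
  R = 329.7·(103.11 − 60)^(-0.1332) = 329.7·43.11^(-0.1332) = 329.7·0.60572 = 199.707.
Gain = 199.707 / 219.234 = 0.9109 → 0.911.

0.911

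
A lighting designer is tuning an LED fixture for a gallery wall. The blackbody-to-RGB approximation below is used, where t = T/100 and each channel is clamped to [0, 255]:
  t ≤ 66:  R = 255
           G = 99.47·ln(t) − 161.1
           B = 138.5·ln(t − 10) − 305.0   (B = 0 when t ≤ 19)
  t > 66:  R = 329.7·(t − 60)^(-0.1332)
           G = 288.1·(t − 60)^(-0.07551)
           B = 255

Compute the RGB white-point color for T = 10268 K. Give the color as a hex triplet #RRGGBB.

t = 10268/100 = 102.68; the t > 66 branch applies.
R = 329.7·(102.68 − 60)^(-0.1332) = 329.7·42.68^(-0.1332) = 329.7·0.60653 = 199.974.
G = 288.1·(102.68 − 60)^(-0.07551) = 288.1·42.68^(-0.07551) = 288.1·0.75319 = 216.993.
B = 255 by definition for t > 66.
Rounded: (200, 217, 255).
In hex: #C8D9FF.

#C8D9FF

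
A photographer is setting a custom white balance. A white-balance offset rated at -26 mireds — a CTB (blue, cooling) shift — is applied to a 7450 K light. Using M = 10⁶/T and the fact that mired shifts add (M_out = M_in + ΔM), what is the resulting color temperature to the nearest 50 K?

M_in = 10⁶/7450 = 134.23 mireds.
M_out = 134.23 + (-26) = 108.23 mireds.
T_out = 10⁶/108.23 = 9239.7 K → 9250 K.

9250 K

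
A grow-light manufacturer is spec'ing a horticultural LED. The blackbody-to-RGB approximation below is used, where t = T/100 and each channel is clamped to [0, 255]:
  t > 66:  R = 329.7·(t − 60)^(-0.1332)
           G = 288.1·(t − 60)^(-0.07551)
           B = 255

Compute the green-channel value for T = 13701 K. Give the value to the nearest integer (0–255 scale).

208

t = 13701/100 = 137.01; the t > 66 branch applies.
G = 288.1·(137.01 − 60)^(-0.07551) = 288.1·77.01^(-0.07551) = 288.1·0.72036 = 207.534.
Rounded: 208.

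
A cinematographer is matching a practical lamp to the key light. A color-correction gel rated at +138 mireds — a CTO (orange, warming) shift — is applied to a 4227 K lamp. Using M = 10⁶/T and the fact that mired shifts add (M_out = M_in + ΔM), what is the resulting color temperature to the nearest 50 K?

2650 K

M_in = 10⁶/4227 = 236.57 mireds.
M_out = 236.57 + (+138) = 374.57 mireds.
T_out = 10⁶/374.57 = 2669.7 K → 2650 K.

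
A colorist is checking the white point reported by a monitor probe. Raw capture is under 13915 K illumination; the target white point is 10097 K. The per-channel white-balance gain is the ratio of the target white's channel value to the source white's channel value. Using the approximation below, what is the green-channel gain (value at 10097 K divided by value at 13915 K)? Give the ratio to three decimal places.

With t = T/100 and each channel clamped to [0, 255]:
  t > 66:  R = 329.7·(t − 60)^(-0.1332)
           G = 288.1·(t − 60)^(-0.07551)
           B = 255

At 13915 K (t = 139.15):
  G = 288.1·(139.15 − 60)^(-0.07551) = 288.1·79.15^(-0.07551) = 288.1·0.71887 = 207.105.
At 10097 K (t = 100.97):
  G = 288.1·(100.97 − 60)^(-0.07551) = 288.1·40.97^(-0.07551) = 288.1·0.75551 = 217.664.
Gain = 217.664 / 207.105 = 1.0510 → 1.051.

1.051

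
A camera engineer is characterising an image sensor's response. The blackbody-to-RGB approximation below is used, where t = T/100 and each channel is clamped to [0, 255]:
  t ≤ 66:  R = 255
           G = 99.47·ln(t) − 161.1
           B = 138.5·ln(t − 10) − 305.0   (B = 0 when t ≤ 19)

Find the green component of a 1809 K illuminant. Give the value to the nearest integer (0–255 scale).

127

t = 1809/100 = 18.09; the t ≤ 66 branch applies.
G = 99.47·ln 18.09 − 161.1 = 99.47·2.8954 − 161.1 = 126.901.
Rounded: 127.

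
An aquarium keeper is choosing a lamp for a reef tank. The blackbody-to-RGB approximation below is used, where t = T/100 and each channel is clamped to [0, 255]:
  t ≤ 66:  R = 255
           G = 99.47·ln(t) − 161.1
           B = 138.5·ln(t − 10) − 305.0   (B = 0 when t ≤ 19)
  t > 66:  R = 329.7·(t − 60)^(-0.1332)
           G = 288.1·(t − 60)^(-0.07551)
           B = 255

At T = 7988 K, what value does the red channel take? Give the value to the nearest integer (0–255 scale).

t = 7988/100 = 79.88; the t > 66 branch applies.
R = 329.7·(79.88 − 60)^(-0.1332) = 329.7·19.88^(-0.1332) = 329.7·0.67151 = 221.396.
Rounded: 221.

221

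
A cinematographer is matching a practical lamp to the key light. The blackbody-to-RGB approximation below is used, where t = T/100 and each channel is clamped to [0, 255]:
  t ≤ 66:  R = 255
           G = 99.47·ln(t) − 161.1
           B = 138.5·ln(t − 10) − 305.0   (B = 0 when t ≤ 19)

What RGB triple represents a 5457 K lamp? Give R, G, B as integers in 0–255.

t = 5457/100 = 54.57; the t ≤ 66 branch applies.
R = 255 by definition for t ≤ 66.
G = 99.47·ln 54.57 − 161.1 = 99.47·3.9995 − 161.1 = 236.729.
B = 138.5·ln(54.57 − 10) − 305.0 = 138.5·ln 44.57 − 305.0 = 138.5·3.7971 − 305.0 = 220.893.
Rounded: (255, 237, 221).

R=255, G=237, B=221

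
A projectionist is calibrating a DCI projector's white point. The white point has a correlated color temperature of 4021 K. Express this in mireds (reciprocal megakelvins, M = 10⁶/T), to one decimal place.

248.7 mireds

M = 10⁶ / 4021 = 248.694 → 248.7 mireds.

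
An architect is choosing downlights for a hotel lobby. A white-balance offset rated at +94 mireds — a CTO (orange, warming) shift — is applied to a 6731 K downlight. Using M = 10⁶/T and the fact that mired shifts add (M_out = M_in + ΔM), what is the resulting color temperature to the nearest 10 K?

M_in = 10⁶/6731 = 148.57 mireds.
M_out = 148.57 + (+94) = 242.57 mireds.
T_out = 10⁶/242.57 = 4122.6 K → 4120 K.

4120 K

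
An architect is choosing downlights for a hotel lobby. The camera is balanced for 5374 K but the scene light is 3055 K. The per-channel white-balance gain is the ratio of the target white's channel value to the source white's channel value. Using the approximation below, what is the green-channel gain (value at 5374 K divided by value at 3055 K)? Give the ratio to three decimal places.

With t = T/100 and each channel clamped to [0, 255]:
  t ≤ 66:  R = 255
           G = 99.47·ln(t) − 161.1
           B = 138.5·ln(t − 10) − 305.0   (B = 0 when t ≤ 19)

At 3055 K (t = 30.55):
  G = 99.47·ln 30.55 − 161.1 = 99.47·3.4194 − 161.1 = 179.024.
At 5374 K (t = 53.74):
  G = 99.47·ln 53.74 − 161.1 = 99.47·3.9842 − 161.1 = 235.204.
Gain = 235.204 / 179.024 = 1.3138 → 1.314.

1.314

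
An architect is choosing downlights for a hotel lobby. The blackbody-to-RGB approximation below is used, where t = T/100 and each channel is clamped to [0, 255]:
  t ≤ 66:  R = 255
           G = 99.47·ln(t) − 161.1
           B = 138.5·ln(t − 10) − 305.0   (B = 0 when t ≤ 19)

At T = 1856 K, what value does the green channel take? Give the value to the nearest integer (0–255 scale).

129

t = 1856/100 = 18.56; the t ≤ 66 branch applies.
G = 99.47·ln 18.56 − 161.1 = 99.47·2.9210 − 161.1 = 129.453.
Rounded: 129.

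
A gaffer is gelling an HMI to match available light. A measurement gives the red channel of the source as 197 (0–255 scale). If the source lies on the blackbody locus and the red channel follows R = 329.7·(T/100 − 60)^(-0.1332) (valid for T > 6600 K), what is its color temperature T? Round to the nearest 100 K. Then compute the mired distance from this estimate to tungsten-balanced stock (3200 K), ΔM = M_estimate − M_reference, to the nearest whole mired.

(t − 60)^(-0.1332) = 197/329.7 = 0.59751.
t − 60 = 0.59751^(1/-0.1332) = 0.59751^(-7.508) = 47.761, so t = 107.761.
T = 100·t = 10776 K → 10800 K to the nearest 100 K.
M_estimate = 10⁶/10800 = 92.59; M_reference = 10⁶/3200 = 312.50.
ΔM = 92.59 − 312.50 = -219.91 → -220 mireds.

-220 mireds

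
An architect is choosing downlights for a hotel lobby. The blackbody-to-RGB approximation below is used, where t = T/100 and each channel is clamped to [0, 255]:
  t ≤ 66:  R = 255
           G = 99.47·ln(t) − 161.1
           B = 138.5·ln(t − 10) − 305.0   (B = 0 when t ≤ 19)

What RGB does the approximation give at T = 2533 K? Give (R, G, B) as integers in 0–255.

t = 2533/100 = 25.33; the t ≤ 66 branch applies.
R = 255 by definition for t ≤ 66.
G = 99.47·ln 25.33 − 161.1 = 99.47·3.2320 − 161.1 = 160.386.
B = 138.5·ln(25.33 − 10) − 305.0 = 138.5·ln 15.33 − 305.0 = 138.5·2.7298 − 305.0 = 73.079.
Rounded: (255, 160, 73).

(255, 160, 73)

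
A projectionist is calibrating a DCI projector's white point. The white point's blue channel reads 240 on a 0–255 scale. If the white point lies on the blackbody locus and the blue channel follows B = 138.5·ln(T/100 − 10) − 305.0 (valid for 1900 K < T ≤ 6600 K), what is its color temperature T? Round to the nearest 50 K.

ln(t − 10) = (240 + 305.0) / 138.5 = 3.9350.
t − 10 = e^3.9350 = 51.163, so t = 61.163.
T = 100·t = 6116 K → 6100 K to the nearest 50 K.

6100 K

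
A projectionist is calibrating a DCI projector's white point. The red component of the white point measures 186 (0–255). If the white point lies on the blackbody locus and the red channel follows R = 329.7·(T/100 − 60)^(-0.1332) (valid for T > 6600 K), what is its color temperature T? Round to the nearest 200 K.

(t − 60)^(-0.1332) = 186/329.7 = 0.56415.
t − 60 = 0.56415^(1/-0.1332) = 0.56415^(-7.508) = 73.521, so t = 133.521.
T = 100·t = 13352 K → 13400 K to the nearest 200 K.

13400 K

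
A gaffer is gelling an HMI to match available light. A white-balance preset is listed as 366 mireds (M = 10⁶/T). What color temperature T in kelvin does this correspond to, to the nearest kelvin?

2732 K

T = 10⁶ / 366 = 2732.24 K → 2732 K.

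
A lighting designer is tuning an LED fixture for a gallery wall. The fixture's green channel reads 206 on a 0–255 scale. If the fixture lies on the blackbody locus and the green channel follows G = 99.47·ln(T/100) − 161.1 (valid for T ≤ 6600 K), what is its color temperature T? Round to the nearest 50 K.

4000 K

ln t = (206 + 161.1) / 99.47 = 3.6906.
t = e^3.6906 = 40.067.
T = 100·t = 4007 K → 4000 K to the nearest 50 K.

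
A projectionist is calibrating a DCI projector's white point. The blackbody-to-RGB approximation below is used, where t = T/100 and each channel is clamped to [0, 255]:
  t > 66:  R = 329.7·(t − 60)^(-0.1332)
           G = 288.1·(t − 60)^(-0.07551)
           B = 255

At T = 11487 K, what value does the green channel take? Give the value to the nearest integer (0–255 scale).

213

t = 11487/100 = 114.87; the t > 66 branch applies.
G = 288.1·(114.87 − 60)^(-0.07551) = 288.1·54.87^(-0.07551) = 288.1·0.73903 = 212.915.
Rounded: 213.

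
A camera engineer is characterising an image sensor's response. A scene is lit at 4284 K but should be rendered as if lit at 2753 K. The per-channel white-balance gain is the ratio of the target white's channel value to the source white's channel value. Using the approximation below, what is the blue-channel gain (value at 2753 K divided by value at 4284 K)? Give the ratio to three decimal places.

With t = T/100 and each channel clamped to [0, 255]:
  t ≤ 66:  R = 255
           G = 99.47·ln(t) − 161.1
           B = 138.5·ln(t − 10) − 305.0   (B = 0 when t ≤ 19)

0.513

At 4284 K (t = 42.84):
  B = 138.5·ln(42.84 − 10) − 305.0 = 138.5·ln 32.84 − 305.0 = 138.5·3.4916 − 305.0 = 178.593.
At 2753 K (t = 27.53):
  B = 138.5·ln(27.53 − 10) − 305.0 = 138.5·ln 17.53 − 305.0 = 138.5·2.8639 − 305.0 = 91.652.
Gain = 91.652 / 178.593 = 0.5132 → 0.513.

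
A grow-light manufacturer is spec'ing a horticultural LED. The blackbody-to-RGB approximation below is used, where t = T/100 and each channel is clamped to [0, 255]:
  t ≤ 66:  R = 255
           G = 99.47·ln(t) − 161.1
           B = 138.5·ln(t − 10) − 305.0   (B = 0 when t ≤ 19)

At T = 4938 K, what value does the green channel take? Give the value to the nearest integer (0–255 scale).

227

t = 4938/100 = 49.38; the t ≤ 66 branch applies.
G = 99.47·ln 49.38 − 161.1 = 99.47·3.8995 − 161.1 = 226.788.
Rounded: 227.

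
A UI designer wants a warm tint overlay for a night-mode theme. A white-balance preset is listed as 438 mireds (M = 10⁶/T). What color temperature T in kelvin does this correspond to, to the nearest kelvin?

2283 K

T = 10⁶ / 438 = 2283.11 K → 2283 K.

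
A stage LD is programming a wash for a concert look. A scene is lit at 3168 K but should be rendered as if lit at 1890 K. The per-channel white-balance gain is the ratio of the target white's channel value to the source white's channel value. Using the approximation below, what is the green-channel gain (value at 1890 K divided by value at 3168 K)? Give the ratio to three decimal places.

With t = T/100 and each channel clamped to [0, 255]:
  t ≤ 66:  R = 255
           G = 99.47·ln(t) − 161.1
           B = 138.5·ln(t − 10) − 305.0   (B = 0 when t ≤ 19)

0.719

At 3168 K (t = 31.68):
  G = 99.47·ln 31.68 − 161.1 = 99.47·3.4557 − 161.1 = 182.637.
At 1890 K (t = 18.9):
  G = 99.47·ln 18.9 − 161.1 = 99.47·2.9392 − 161.1 = 131.258.
Gain = 131.258 / 182.637 = 0.7187 → 0.719.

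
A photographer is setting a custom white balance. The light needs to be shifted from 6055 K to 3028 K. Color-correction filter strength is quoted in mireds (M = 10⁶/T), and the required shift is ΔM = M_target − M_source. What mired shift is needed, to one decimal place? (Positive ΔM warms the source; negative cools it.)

M_source = 10⁶/6055 = 165.153; M_target = 10⁶/3028 = 330.251.
ΔM = 330.251 − 165.153 = 165.098 → +165.1 mireds, a warming shift.

+165.1 mireds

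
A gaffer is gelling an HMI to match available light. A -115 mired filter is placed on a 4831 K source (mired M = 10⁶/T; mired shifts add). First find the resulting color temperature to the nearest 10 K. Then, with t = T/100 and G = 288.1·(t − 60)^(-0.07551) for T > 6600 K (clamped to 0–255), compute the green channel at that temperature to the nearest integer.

M_in = 10⁶/4831 = 207.00; M_out = 207.00 + (-115) = 92.00.
T_out = 10⁶/92.00 = 10870.0 K → 10870 K; t = 108.7.
G = 288.1·(108.7 − 60)^(-0.07551) = 288.1·48.7^(-0.07551) = 288.1·0.74572 = 214.841.
Rounded: 215.

215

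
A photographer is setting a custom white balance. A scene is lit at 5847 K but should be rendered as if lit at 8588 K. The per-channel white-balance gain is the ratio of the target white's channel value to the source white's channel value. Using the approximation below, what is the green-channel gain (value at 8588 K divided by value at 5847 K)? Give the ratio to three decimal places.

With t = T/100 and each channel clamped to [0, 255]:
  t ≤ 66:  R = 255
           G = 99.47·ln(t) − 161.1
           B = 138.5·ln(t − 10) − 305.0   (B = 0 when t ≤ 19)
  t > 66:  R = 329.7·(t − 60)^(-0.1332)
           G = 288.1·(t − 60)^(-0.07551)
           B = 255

0.925

At 5847 K (t = 58.47):
  G = 99.47·ln 58.47 − 161.1 = 99.47·4.0685 − 161.1 = 243.595.
At 8588 K (t = 85.88):
  G = 288.1·(85.88 − 60)^(-0.07551) = 288.1·25.88^(-0.07551) = 288.1·0.78218 = 225.346.
Gain = 225.346 / 243.595 = 0.9251 → 0.925.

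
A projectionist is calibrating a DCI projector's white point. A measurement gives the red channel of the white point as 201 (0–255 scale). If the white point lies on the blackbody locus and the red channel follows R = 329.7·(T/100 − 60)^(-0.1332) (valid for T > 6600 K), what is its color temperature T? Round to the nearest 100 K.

10100 K

(t − 60)^(-0.1332) = 201/329.7 = 0.60965.
t − 60 = 0.60965^(1/-0.1332) = 0.60965^(-7.508) = 41.071, so t = 101.071.
T = 100·t = 10107 K → 10100 K to the nearest 100 K.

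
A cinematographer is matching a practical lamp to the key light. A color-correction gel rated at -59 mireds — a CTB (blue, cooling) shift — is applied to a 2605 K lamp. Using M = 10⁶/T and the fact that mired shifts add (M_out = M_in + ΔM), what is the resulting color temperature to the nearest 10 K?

3080 K

M_in = 10⁶/2605 = 383.88 mireds.
M_out = 383.88 + (-59) = 324.88 mireds.
T_out = 10⁶/324.88 = 3078.1 K → 3080 K.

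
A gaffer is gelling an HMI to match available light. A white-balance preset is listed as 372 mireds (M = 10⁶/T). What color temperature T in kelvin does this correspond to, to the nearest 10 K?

2690 K

T = 10⁶ / 372 = 2688.17 K → 2690 K.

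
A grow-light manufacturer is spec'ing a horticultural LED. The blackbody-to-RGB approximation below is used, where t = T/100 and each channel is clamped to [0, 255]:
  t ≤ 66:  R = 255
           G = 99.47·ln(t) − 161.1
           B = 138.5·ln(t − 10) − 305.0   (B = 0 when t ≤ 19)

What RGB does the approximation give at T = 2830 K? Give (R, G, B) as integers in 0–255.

t = 2830/100 = 28.3; the t ≤ 66 branch applies.
R = 255 by definition for t ≤ 66.
G = 99.47·ln 28.3 − 161.1 = 99.47·3.3429 − 161.1 = 171.414.
B = 138.5·ln(28.3 − 10) − 305.0 = 138.5·ln 18.3 − 305.0 = 138.5·2.9069 − 305.0 = 97.606.
Rounded: (255, 171, 98).

(255, 171, 98)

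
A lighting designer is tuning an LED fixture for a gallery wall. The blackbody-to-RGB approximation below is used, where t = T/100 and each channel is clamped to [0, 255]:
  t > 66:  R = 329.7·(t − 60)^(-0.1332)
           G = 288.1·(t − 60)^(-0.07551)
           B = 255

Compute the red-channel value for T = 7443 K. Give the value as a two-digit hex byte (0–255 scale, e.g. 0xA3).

t = 7443/100 = 74.43; the t > 66 branch applies.
R = 329.7·(74.43 − 60)^(-0.1332) = 329.7·14.43^(-0.1332) = 329.7·0.70079 = 231.049.
Rounded: 231; in hex, 0xE7.

0xE7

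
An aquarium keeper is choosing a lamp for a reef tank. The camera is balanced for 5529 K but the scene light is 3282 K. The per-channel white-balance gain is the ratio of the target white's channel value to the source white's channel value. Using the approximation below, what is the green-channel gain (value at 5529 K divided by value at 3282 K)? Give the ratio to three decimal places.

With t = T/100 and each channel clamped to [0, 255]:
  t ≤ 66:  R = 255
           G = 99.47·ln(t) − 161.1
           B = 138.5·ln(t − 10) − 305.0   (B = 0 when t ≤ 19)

1.279

At 3282 K (t = 32.82):
  G = 99.47·ln 32.82 − 161.1 = 99.47·3.4910 − 161.1 = 186.154.
At 5529 K (t = 55.29):
  G = 99.47·ln 55.29 − 161.1 = 99.47·4.0126 − 161.1 = 238.033.
Gain = 238.033 / 186.154 = 1.2787 → 1.279.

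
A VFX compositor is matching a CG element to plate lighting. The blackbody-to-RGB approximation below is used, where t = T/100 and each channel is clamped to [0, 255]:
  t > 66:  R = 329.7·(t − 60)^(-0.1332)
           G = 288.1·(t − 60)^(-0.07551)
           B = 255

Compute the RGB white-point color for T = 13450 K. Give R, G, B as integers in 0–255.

t = 13450/100 = 134.5; the t > 66 branch applies.
R = 329.7·(134.5 − 60)^(-0.1332) = 329.7·74.5^(-0.1332) = 329.7·0.56316 = 185.673.
G = 288.1·(134.5 − 60)^(-0.07551) = 288.1·74.5^(-0.07551) = 288.1·0.72216 = 208.054.
B = 255 by definition for t > 66.
Rounded: (186, 208, 255).

R=186, G=208, B=255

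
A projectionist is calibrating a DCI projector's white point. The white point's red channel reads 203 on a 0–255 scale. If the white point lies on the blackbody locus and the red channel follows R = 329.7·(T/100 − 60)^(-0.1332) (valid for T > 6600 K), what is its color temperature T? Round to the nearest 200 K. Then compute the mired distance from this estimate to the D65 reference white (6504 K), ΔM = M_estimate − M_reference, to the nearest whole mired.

-52 mireds

(t − 60)^(-0.1332) = 203/329.7 = 0.61571.
t − 60 = 0.61571^(1/-0.1332) = 0.61571^(-7.508) = 38.129, so t = 98.129.
T = 100·t = 9813 K → 9800 K to the nearest 200 K.
M_estimate = 10⁶/9800 = 102.04; M_reference = 10⁶/6504 = 153.75.
ΔM = 102.04 − 153.75 = -51.71 → -52 mireds.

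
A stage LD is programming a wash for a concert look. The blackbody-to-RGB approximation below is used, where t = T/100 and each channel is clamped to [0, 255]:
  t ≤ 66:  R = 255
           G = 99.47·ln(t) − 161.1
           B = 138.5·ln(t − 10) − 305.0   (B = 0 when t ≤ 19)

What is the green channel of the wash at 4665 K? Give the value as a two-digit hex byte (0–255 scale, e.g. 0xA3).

0xDD

t = 4665/100 = 46.65; the t ≤ 66 branch applies.
G = 99.47·ln 46.65 − 161.1 = 99.47·3.8427 − 161.1 = 221.131.
Rounded: 221; in hex, 0xDD.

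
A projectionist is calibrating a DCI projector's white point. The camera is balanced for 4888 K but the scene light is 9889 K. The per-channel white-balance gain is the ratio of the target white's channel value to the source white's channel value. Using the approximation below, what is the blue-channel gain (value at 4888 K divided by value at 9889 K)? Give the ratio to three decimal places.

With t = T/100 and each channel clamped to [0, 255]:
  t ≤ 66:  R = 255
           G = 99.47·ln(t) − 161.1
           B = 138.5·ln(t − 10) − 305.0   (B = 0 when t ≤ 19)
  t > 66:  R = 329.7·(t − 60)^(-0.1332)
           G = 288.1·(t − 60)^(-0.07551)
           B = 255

At 9889 K (t = 98.89):
  B = 255 by definition for t > 66.
At 4888 K (t = 48.88):
  B = 138.5·ln(48.88 − 10) − 305.0 = 138.5·ln 38.88 − 305.0 = 138.5·3.6605 − 305.0 = 201.976.
Gain = 201.976 / 255.000 = 0.7921 → 0.792.

0.792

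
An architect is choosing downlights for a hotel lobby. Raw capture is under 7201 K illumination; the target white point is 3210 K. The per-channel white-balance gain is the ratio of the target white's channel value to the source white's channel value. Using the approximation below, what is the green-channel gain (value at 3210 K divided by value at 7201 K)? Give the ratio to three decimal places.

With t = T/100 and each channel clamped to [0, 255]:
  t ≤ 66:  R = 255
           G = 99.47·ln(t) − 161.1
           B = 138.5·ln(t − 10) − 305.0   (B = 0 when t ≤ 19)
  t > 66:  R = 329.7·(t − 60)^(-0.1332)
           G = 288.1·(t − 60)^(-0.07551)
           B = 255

At 7201 K (t = 72.01):
  G = 288.1·(72.01 − 60)^(-0.07551) = 288.1·12.01^(-0.07551) = 288.1·0.82886 = 238.796.
At 3210 K (t = 32.1):
  G = 99.47·ln 32.1 − 161.1 = 99.47·3.4689 − 161.1 = 183.947.
Gain = 183.947 / 238.796 = 0.7703 → 0.770.

0.770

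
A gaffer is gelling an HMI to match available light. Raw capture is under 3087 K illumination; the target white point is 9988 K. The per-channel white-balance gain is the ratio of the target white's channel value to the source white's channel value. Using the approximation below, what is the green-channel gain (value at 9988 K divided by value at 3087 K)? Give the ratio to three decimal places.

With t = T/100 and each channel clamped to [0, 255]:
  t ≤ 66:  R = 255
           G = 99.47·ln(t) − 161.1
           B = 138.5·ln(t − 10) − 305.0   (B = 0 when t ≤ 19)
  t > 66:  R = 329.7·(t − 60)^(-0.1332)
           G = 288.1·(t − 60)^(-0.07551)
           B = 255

At 3087 K (t = 30.87):
  G = 99.47·ln 30.87 − 161.1 = 99.47·3.4298 − 161.1 = 180.061.
At 9988 K (t = 99.88):
  G = 288.1·(99.88 − 60)^(-0.07551) = 288.1·39.88^(-0.07551) = 288.1·0.75705 = 218.107.
Gain = 218.107 / 180.061 = 1.2113 → 1.211.

1.211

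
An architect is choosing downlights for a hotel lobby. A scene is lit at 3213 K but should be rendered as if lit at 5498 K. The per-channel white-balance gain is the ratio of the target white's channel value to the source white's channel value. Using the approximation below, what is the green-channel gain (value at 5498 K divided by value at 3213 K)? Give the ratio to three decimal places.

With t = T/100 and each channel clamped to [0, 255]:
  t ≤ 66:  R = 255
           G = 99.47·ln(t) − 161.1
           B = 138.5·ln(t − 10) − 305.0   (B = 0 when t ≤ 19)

At 3213 K (t = 32.13):
  G = 99.47·ln 32.13 − 161.1 = 99.47·3.4698 − 161.1 = 184.040.
At 5498 K (t = 54.98):
  G = 99.47·ln 54.98 − 161.1 = 99.47·4.0070 − 161.1 = 237.473.
Gain = 237.473 / 184.040 = 1.2903 → 1.290.

1.290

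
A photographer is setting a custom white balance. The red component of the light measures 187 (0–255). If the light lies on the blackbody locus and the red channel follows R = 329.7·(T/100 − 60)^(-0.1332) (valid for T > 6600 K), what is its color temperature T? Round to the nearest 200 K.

(t − 60)^(-0.1332) = 187/329.7 = 0.56718.
t − 60 = 0.56718^(1/-0.1332) = 0.56718^(-7.508) = 70.620, so t = 130.620.
T = 100·t = 13062 K → 13000 K to the nearest 200 K.

13000 K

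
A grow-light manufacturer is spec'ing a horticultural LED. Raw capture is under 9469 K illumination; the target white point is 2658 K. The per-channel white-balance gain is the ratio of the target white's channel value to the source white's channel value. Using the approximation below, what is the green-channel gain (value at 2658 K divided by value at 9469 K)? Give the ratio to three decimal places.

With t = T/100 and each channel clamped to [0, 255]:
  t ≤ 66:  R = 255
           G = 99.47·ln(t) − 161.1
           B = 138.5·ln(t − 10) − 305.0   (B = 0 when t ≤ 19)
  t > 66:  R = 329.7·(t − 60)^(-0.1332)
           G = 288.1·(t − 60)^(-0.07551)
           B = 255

At 9469 K (t = 94.69):
  G = 288.1·(94.69 − 60)^(-0.07551) = 288.1·34.69^(-0.07551) = 288.1·0.76507 = 220.416.
At 2658 K (t = 26.58):
  G = 99.47·ln 26.58 − 161.1 = 99.47·3.2802 − 161.1 = 165.177.
Gain = 165.177 / 220.416 = 0.7494 → 0.749.

0.749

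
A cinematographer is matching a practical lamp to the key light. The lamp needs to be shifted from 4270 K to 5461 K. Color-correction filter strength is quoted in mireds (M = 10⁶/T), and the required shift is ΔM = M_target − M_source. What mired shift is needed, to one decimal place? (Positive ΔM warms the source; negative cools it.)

-51.1 mireds

M_source = 10⁶/4270 = 234.192; M_target = 10⁶/5461 = 183.117.
ΔM = 183.117 − 234.192 = -51.075 → -51.1 mireds, a cooling shift.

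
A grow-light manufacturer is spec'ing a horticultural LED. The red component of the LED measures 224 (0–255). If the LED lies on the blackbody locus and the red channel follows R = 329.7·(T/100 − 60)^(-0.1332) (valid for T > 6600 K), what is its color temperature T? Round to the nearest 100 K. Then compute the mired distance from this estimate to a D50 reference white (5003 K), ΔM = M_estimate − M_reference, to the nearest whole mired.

-72 mireds

(t − 60)^(-0.1332) = 224/329.7 = 0.67941.
t − 60 = 0.67941^(1/-0.1332) = 0.67941^(-7.508) = 18.209, so t = 78.209.
T = 100·t = 7821 K → 7800 K to the nearest 100 K.
M_estimate = 10⁶/7800 = 128.21; M_reference = 10⁶/5003 = 199.88.
ΔM = 128.21 − 199.88 = -71.67 → -72 mireds.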